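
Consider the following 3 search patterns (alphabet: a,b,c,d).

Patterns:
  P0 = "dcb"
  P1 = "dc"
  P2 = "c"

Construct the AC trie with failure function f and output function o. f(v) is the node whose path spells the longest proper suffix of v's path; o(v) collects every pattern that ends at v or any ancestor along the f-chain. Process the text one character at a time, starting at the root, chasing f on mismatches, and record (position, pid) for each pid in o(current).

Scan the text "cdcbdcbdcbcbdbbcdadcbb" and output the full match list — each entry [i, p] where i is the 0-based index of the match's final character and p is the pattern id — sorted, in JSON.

Build:
Trie (insert patterns):
  0='ε' goto c→4 d→1
  1='d' goto c→2
  2='dc' goto b→3  [P1 ends]
  3='dcb' goto ·  [P0 ends]
  4='c' goto ·  [P2 ends]

BFS fail/out derivation:
  fail(1) 'd': from fail(0)=0 chase 'd': 0 ⇒ 0;  out=∅∪out(0)=∅
  fail(4) 'c': from fail(0)=0 chase 'c': 0 ⇒ 0;  out={2}∪out(0)={2}
  fail(2) 'dc': from fail(1)=0 chase 'c': 0 ⇒ 4;  out={1}∪out(4)={1,2}
  fail(3) 'dcb': from fail(2)=4 chase 'b': 4→0 ⇒ 0;  out={0}∪out(0)={0}

Text stream:
[0] read 'c'  n0⇒n4  emit P2@[0:0]
[1] read 'd'  n4⇒n1 (via fail)
[2] read 'c'  n1⇒n2  emit P1@[1:2],P2@[2:2]
[3] read 'b'  n2⇒n3  emit P0@[1:3]
[4] read 'd'  n3⇒n1 (via fail)
[5] read 'c'  n1⇒n2  emit P1@[4:5],P2@[5:5]
[6] read 'b'  n2⇒n3  emit P0@[4:6]
[7] read 'd'  n3⇒n1 (via fail)
[8] read 'c'  n1⇒n2  emit P1@[7:8],P2@[8:8]
[9] read 'b'  n2⇒n3  emit P0@[7:9]
[10] read 'c'  n3⇒n4 (via fail)  emit P2@[10:10]
[11] read 'b'  n4⇒n0 (via fail)
[12] read 'd'  n0⇒n1
[13] read 'b'  n1⇒n0 (via fail)
[14] read 'b'  n0⇒n0
[15] read 'c'  n0⇒n4  emit P2@[15:15]
[16] read 'd'  n4⇒n1 (via fail)
[17] read 'a'  n1⇒n0 (via fail)
[18] read 'd'  n0⇒n1
[19] read 'c'  n1⇒n2  emit P1@[18:19],P2@[19:19]
[20] read 'b'  n2⇒n3  emit P0@[18:20]
[21] read 'b'  n3⇒n0 (via fail)

All matches (sorted): [[0,2],[2,1],[2,2],[3,0],[5,1],[5,2],[6,0],[8,1],[8,2],[9,0],[10,2],[15,2],[19,1],[19,2],[20,0]]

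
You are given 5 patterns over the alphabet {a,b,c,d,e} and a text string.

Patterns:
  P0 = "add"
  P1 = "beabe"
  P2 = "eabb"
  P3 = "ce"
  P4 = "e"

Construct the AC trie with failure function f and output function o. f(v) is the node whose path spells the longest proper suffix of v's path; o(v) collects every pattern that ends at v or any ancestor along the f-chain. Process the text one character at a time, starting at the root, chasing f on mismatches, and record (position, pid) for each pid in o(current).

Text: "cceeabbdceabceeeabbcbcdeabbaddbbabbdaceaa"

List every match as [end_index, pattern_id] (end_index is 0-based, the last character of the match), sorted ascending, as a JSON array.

Build automaton:
Trie nodes:
  0='ε' goto a→1 b→4 c→13 e→9
  1='a' goto d→2
  2='ad' goto d→3
  3='add' goto ·  ←P0
  4='b' goto e→5
  5='be' goto a→6
  6='bea' goto b→7
  7='beab' goto e→8
  8='beabe' goto ·  ←P1
  9='e' goto a→10  ←P4
  10='ea' goto b→11
  11='eab' goto b→12
  12='eabb' goto ·  ←P2
  13='c' goto e→14
  14='ce' goto ·  ←P3

Failure links (BFS by depth):
  fail(1) 'a': from fail(0)=0 chase 'a': 0 ⇒ 0;  out=∅∪out(0)=∅
  fail(4) 'b': from fail(0)=0 chase 'b': 0 ⇒ 0;  out=∅∪out(0)=∅
  fail(9) 'e': from fail(0)=0 chase 'e': 0 ⇒ 0;  out={4}∪out(0)={4}
  fail(13) 'c': from fail(0)=0 chase 'c': 0 ⇒ 0;  out=∅∪out(0)=∅
  fail(2) 'ad': from fail(1)=0 chase 'd': 0 ⇒ 0;  out=∅∪out(0)=∅
  fail(5) 'be': from fail(4)=0 chase 'e': 0 ⇒ 9;  out=∅∪out(9)={4}
  fail(10) 'ea': from fail(9)=0 chase 'a': 0 ⇒ 1;  out=∅∪out(1)=∅
  fail(14) 'ce': from fail(13)=0 chase 'e': 0 ⇒ 9;  out={3}∪out(9)={3,4}
  fail(3) 'add': from fail(2)=0 chase 'd': 0 ⇒ 0;  out={0}∪out(0)={0}
  fail(6) 'bea': from fail(5)=9 chase 'a': 9 ⇒ 10;  out=∅∪out(10)=∅
  fail(11) 'eab': from fail(10)=1 chase 'b': 1→0 ⇒ 4;  out=∅∪out(4)=∅
  fail(7) 'beab': from fail(6)=10 chase 'b': 10 ⇒ 11;  out=∅∪out(11)=∅
  fail(12) 'eabb': from fail(11)=4 chase 'b': 4→0 ⇒ 4;  out={2}∪out(4)={2}
  fail(8) 'beabe': from fail(7)=11 chase 'e': 11→4 ⇒ 5;  out={1}∪out(5)={1,4}

Text stream:
[0] read 'c'  n0⇒n13
[1] read 'c'  n13⇒n13 ·f
[2] read 'e'  n13⇒n14  emit P3@[1:2],P4@[2:2]
[3] read 'e'  n14⇒n9 ·f  emit P4@[3:3]
[4] read 'a'  n9⇒n10
[5] read 'b'  n10⇒n11
[6] read 'b'  n11⇒n12  emit P2@[3:6]
[7] read 'd'  n12⇒n0 ·f
[8] read 'c'  n0⇒n13
[9] read 'e'  n13⇒n14  emit P3@[8:9],P4@[9:9]
[10] read 'a'  n14⇒n10 ·f
[11] read 'b'  n10⇒n11
[12] read 'c'  n11⇒n13 ·f
[13] read 'e'  n13⇒n14  emit P3@[12:13],P4@[13:13]
[14] read 'e'  n14⇒n9 ·f  emit P4@[14:14]
[15] read 'e'  n9⇒n9 ·f  emit P4@[15:15]
[16] read 'a'  n9⇒n10
[17] read 'b'  n10⇒n11
[18] read 'b'  n11⇒n12  emit P2@[15:18]
[19] read 'c'  n12⇒n13 ·f
[20] read 'b'  n13⇒n4 ·f
[21] read 'c'  n4⇒n13 ·f
[22] read 'd'  n13⇒n0 ·f
[23] read 'e'  n0⇒n9  emit P4@[23:23]
[24] read 'a'  n9⇒n10
[25] read 'b'  n10⇒n11
[26] read 'b'  n11⇒n12  emit P2@[23:26]
[27] read 'a'  n12⇒n1 ·f
[28] read 'd'  n1⇒n2
[29] read 'd'  n2⇒n3  emit P0@[27:29]
[30] read 'b'  n3⇒n4 ·f
[31] read 'b'  n4⇒n4 ·f
[32] read 'a'  n4⇒n1 ·f
[33] read 'b'  n1⇒n4 ·f
[34] read 'b'  n4⇒n4 ·f
[35] read 'd'  n4⇒n0 ·f
[36] read 'a'  n0⇒n1
[37] read 'c'  n1⇒n13 ·f
[38] read 'e'  n13⇒n14  emit P3@[37:38],P4@[38:38]
[39] read 'a'  n14⇒n10 ·f
[40] read 'a'  n10⇒n1 ·f

Result: [[2,3],[2,4],[3,4],[6,2],[9,3],[9,4],[13,3],[13,4],[14,4],[15,4],[18,2],[23,4],[26,2],[29,0],[38,3],[38,4]]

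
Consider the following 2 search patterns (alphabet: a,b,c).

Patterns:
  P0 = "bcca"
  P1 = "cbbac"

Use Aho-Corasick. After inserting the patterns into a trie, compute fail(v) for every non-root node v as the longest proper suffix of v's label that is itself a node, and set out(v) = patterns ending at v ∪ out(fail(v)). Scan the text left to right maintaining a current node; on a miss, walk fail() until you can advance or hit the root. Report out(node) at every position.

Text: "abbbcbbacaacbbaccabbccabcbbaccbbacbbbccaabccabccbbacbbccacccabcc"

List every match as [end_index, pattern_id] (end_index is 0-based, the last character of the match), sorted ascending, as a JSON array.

Construct AC machine:
Trie nodes:
  n0 'ε': b→1 c→5
  n1 'b': c→2
  n2 'bc': c→3
  n3 'bcc': a→4
  n4 'bcca': ·  [P0 ends]
  n5 'c': b→6
  n6 'cb': b→7
  n7 'cbb': a→8
  n8 'cbba': c→9
  n9 'cbbac': ·  [P1 ends]

BFS fail/out derivation:
  fail(1) 'b': from fail(0)=0 chase 'b': 0 ⇒ 0;  out=∅∪out(0)=∅
  fail(5) 'c': from fail(0)=0 chase 'c': 0 ⇒ 0;  out=∅∪out(0)=∅
  fail(2) 'bc': from fail(1)=0 chase 'c': 0 ⇒ 5;  out=∅∪out(5)=∅
  fail(6) 'cb': from fail(5)=0 chase 'b': 0 ⇒ 1;  out=∅∪out(1)=∅
  fail(3) 'bcc': from fail(2)=5 chase 'c': 5→0 ⇒ 5;  out=∅∪out(5)=∅
  fail(7) 'cbb': from fail(6)=1 chase 'b': 1→0 ⇒ 1;  out=∅∪out(1)=∅
  fail(4) 'bcca': from fail(3)=5 chase 'a': 5→0 ⇒ 0;  out={0}∪out(0)={0}
  fail(8) 'cbba': from fail(7)=1 chase 'a': 1→0 ⇒ 0;  out=∅∪out(0)=∅
  fail(9) 'cbbac': from fail(8)=0 chase 'c': 0 ⇒ 5;  out={1}∪out(5)={1}

Run:
i=0 'a': node 0→0
i=1 'b': node 0→1
i=2 'b': node 1→1 ·f
i=3 'b': node 1→1 ·f
i=4 'c': node 1→2
i=5 'b': node 2→6 ·f
i=6 'b': node 6→7
i=7 'a': node 7→8
i=8 'c': node 8→9  emit P1@[4:8]
i=9 'a': node 9→0 ·f
i=10 'a': node 0→0
i=11 'c': node 0→5
i=12 'b': node 5→6
i=13 'b': node 6→7
i=14 'a': node 7→8
i=15 'c': node 8→9  emit P1@[11:15]
i=16 'c': node 9→5 ·f
i=17 'a': node 5→0 ·f
i=18 'b': node 0→1
i=19 'b': node 1→1 ·f
i=20 'c': node 1→2
i=21 'c': node 2→3
i=22 'a': node 3→4  emit P0@[19:22]
i=23 'b': node 4→1 ·f
i=24 'c': node 1→2
i=25 'b': node 2→6 ·f
i=26 'b': node 6→7
i=27 'a': node 7→8
i=28 'c': node 8→9  emit P1@[24:28]
i=29 'c': node 9→5 ·f
i=30 'b': node 5→6
i=31 'b': node 6→7
i=32 'a': node 7→8
i=33 'c': node 8→9  emit P1@[29:33]
i=34 'b': node 9→6 ·f
i=35 'b': node 6→7
i=36 'b': node 7→1 ·f
i=37 'c': node 1→2
i=38 'c': node 2→3
i=39 'a': node 3→4  emit P0@[36:39]
i=40 'a': node 4→0 ·f
i=41 'b': node 0→1
i=42 'c': node 1→2
i=43 'c': node 2→3
i=44 'a': node 3→4  emit P0@[41:44]
i=45 'b': node 4→1 ·f
i=46 'c': node 1→2
i=47 'c': node 2→3
i=48 'b': node 3→6 ·f
i=49 'b': node 6→7
i=50 'a': node 7→8
i=51 'c': node 8→9  emit P1@[47:51]
i=52 'b': node 9→6 ·f
i=53 'b': node 6→7
i=54 'c': node 7→2 ·f
i=55 'c': node 2→3
i=56 'a': node 3→4  emit P0@[53:56]
i=57 'c': node 4→5 ·f
i=58 'c': node 5→5 ·f
i=59 'c': node 5→5 ·f
i=60 'a': node 5→0 ·f
i=61 'b': node 0→1
i=62 'c': node 1→2
i=63 'c': node 2→3

Result: [[8,1],[15,1],[22,0],[28,1],[33,1],[39,0],[44,0],[51,1],[56,0]]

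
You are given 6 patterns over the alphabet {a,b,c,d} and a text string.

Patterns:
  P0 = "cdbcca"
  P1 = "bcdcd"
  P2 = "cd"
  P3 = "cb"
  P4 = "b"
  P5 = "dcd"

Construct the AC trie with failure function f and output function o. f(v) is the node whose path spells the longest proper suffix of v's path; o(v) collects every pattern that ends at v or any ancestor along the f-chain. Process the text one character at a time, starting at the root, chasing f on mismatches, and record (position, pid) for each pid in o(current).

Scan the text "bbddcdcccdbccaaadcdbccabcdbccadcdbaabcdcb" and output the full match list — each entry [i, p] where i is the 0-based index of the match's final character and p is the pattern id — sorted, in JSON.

Build:
Trie nodes:
  n0 'ε': b→7 c→1 d→13
  n1 'c': b→12 d→2
  n2 'cd': b→3  [P2 ends]
  n3 'cdb': c→4
  n4 'cdbc': c→5
  n5 'cdbcc': a→6
  n6 'cdbcca': ·  [P0 ends]
  n7 'b': c→8  [P4 ends]
  n8 'bc': d→9
  n9 'bcd': c→10
  n10 'bcdc': d→11
  n11 'bcdcd': ·  [P1 ends]
  n12 'cb': ·  [P3 ends]
  n13 'd': c→14
  n14 'dc': d→15
  n15 'dcd': ·  [P5 ends]

Failure links (BFS by depth):
  n1('c'): parent n0 fail=0; on 'c' 0 → fail=0;  out ∅∪∅=∅
  n7('b'): parent n0 fail=0; on 'b' 0 → fail=0;  out {4}∪∅={4}
  n13('d'): parent n0 fail=0; on 'd' 0 → fail=0;  out ∅∪∅=∅
  n2('cd'): parent n1 fail=0; on 'd' 0 → fail=13;  out {2}∪∅={2}
  n8('bc'): parent n7 fail=0; on 'c' 0 → fail=1;  out ∅∪∅=∅
  n12('cb'): parent n1 fail=0; on 'b' 0 → fail=7;  out {3}∪{4}={3,4}
  n14('dc'): parent n13 fail=0; on 'c' 0 → fail=1;  out ∅∪∅=∅
  n3('cdb'): parent n2 fail=13; on 'b' 13→0 → fail=7;  out ∅∪{4}={4}
  n9('bcd'): parent n8 fail=1; on 'd' 1 → fail=2;  out ∅∪{2}={2}
  n15('dcd'): parent n14 fail=1; on 'd' 1 → fail=2;  out {5}∪{2}={2,5}
  n4('cdbc'): parent n3 fail=7; on 'c' 7 → fail=8;  out ∅∪∅=∅
  n10('bcdc'): parent n9 fail=2; on 'c' 2→13 → fail=14;  out ∅∪∅=∅
  n5('cdbcc'): parent n4 fail=8; on 'c' 8→1→0 → fail=1;  out ∅∪∅=∅
  n11('bcdcd'): parent n10 fail=14; on 'd' 14 → fail=15;  out {1}∪{2,5}={1,2,5}
  n6('cdbcca'): parent n5 fail=1; on 'a' 1→0 → fail=0;  out {0}∪∅={0}

Text stream:
[0] read 'b'  n0⇒n7  ** P4@[0:0]
[1] read 'b'  n7⇒n7 (via fail)  ** P4@[1:1]
[2] read 'd'  n7⇒n13 (via fail)
[3] read 'd'  n13⇒n13 (via fail)
[4] read 'c'  n13⇒n14
[5] read 'd'  n14⇒n15  ** P2@[4:5],P5@[3:5]
[6] read 'c'  n15⇒n14 (via fail)
[7] read 'c'  n14⇒n1 (via fail)
[8] read 'c'  n1⇒n1 (via fail)
[9] read 'd'  n1⇒n2  ** P2@[8:9]
[10] read 'b'  n2⇒n3  ** P4@[10:10]
[11] read 'c'  n3⇒n4
[12] read 'c'  n4⇒n5
[13] read 'a'  n5⇒n6  ** P0@[8:13]
[14] read 'a'  n6⇒n0 (via fail)
[15] read 'a'  n0⇒n0
[16] read 'd'  n0⇒n13
[17] read 'c'  n13⇒n14
[18] read 'd'  n14⇒n15  ** P2@[17:18],P5@[16:18]
[19] read 'b'  n15⇒n3 (via fail)  ** P4@[19:19]
[20] read 'c'  n3⇒n4
[21] read 'c'  n4⇒n5
[22] read 'a'  n5⇒n6  ** P0@[17:22]
[23] read 'b'  n6⇒n7 (via fail)  ** P4@[23:23]
[24] read 'c'  n7⇒n8
[25] read 'd'  n8⇒n9  ** P2@[24:25]
[26] read 'b'  n9⇒n3 (via fail)  ** P4@[26:26]
[27] read 'c'  n3⇒n4
[28] read 'c'  n4⇒n5
[29] read 'a'  n5⇒n6  ** P0@[24:29]
[30] read 'd'  n6⇒n13 (via fail)
[31] read 'c'  n13⇒n14
[32] read 'd'  n14⇒n15  ** P2@[31:32],P5@[30:32]
[33] read 'b'  n15⇒n3 (via fail)  ** P4@[33:33]
[34] read 'a'  n3⇒n0 (via fail)
[35] read 'a'  n0⇒n0
[36] read 'b'  n0⇒n7  ** P4@[36:36]
[37] read 'c'  n7⇒n8
[38] read 'd'  n8⇒n9  ** P2@[37:38]
[39] read 'c'  n9⇒n10
[40] read 'b'  n10⇒n12 (via fail)  ** P3@[39:40],P4@[40:40]

All matches (sorted): [[0,4],[1,4],[5,2],[5,5],[9,2],[10,4],[13,0],[18,2],[18,5],[19,4],[22,0],[23,4],[25,2],[26,4],[29,0],[32,2],[32,5],[33,4],[36,4],[38,2],[40,3],[40,4]]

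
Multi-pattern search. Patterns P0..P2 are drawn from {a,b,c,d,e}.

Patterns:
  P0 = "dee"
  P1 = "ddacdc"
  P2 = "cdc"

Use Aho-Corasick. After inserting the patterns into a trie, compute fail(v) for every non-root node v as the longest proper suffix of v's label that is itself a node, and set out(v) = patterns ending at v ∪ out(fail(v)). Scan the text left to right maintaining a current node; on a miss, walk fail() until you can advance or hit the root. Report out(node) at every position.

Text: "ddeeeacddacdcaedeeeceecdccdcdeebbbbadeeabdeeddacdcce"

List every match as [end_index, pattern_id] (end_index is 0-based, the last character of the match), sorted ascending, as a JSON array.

Build automaton:
Trie nodes:
  0='ε' goto c→9 d→1
  1='d' goto d→4 e→2
  2='de' goto e→3
  3='dee' goto ·  ←P0
  4='dd' goto a→5
  5='dda' goto c→6
  6='ddac' goto d→7
  7='ddacd' goto c→8
  8='ddacdc' goto ·  ←P1
  9='c' goto d→10
  10='cd' goto c→11
  11='cdc' goto ·  ←P2

BFS fail/out derivation:
  n1('d'): parent n0 fail=0; on 'd' 0 → fail=0;  out ∅∪∅=∅
  n9('c'): parent n0 fail=0; on 'c' 0 → fail=0;  out ∅∪∅=∅
  n2('de'): parent n1 fail=0; on 'e' 0 → fail=0;  out ∅∪∅=∅
  n4('dd'): parent n1 fail=0; on 'd' 0 → fail=1;  out ∅∪∅=∅
  n10('cd'): parent n9 fail=0; on 'd' 0 → fail=1;  out ∅∪∅=∅
  n3('dee'): parent n2 fail=0; on 'e' 0 → fail=0;  out {0}∪∅={0}
  n5('dda'): parent n4 fail=1; on 'a' 1→0 → fail=0;  out ∅∪∅=∅
  n11('cdc'): parent n10 fail=1; on 'c' 1→0 → fail=9;  out {2}∪∅={2}
  n6('ddac'): parent n5 fail=0; on 'c' 0 → fail=9;  out ∅∪∅=∅
  n7('ddacd'): parent n6 fail=9; on 'd' 9 → fail=10;  out ∅∪∅=∅
  n8('ddacdc'): parent n7 fail=10; on 'c' 10 → fail=11;  out {1}∪{2}={1,2}

Scan:
[0] read 'd'  n0⇒n1
[1] read 'd'  n1⇒n4
[2] read 'e'  n4⇒n2 (fail-walked)
[3] read 'e'  n2⇒n3  → match P0@[1:3]
[4] read 'e'  n3⇒n0 (fail-walked)
[5] read 'a'  n0⇒n0
[6] read 'c'  n0⇒n9
[7] read 'd'  n9⇒n10
[8] read 'd'  n10⇒n4 (fail-walked)
[9] read 'a'  n4⇒n5
[10] read 'c'  n5⇒n6
[11] read 'd'  n6⇒n7
[12] read 'c'  n7⇒n8  → match P1@[7:12],P2@[10:12]
[13] read 'a'  n8⇒n0 (fail-walked)
[14] read 'e'  n0⇒n0
[15] read 'd'  n0⇒n1
[16] read 'e'  n1⇒n2
[17] read 'e'  n2⇒n3  → match P0@[15:17]
[18] read 'e'  n3⇒n0 (fail-walked)
[19] read 'c'  n0⇒n9
[20] read 'e'  n9⇒n0 (fail-walked)
[21] read 'e'  n0⇒n0
[22] read 'c'  n0⇒n9
[23] read 'd'  n9⇒n10
[24] read 'c'  n10⇒n11  → match P2@[22:24]
[25] read 'c'  n11⇒n9 (fail-walked)
[26] read 'd'  n9⇒n10
[27] read 'c'  n10⇒n11  → match P2@[25:27]
[28] read 'd'  n11⇒n10 (fail-walked)
[29] read 'e'  n10⇒n2 (fail-walked)
[30] read 'e'  n2⇒n3  → match P0@[28:30]
[31] read 'b'  n3⇒n0 (fail-walked)
[32] read 'b'  n0⇒n0
[33] read 'b'  n0⇒n0
[34] read 'b'  n0⇒n0
[35] read 'a'  n0⇒n0
[36] read 'd'  n0⇒n1
[37] read 'e'  n1⇒n2
[38] read 'e'  n2⇒n3  → match P0@[36:38]
[39] read 'a'  n3⇒n0 (fail-walked)
[40] read 'b'  n0⇒n0
[41] read 'd'  n0⇒n1
[42] read 'e'  n1⇒n2
[43] read 'e'  n2⇒n3  → match P0@[41:43]
[44] read 'd'  n3⇒n1 (fail-walked)
[45] read 'd'  n1⇒n4
[46] read 'a'  n4⇒n5
[47] read 'c'  n5⇒n6
[48] read 'd'  n6⇒n7
[49] read 'c'  n7⇒n8  → match P1@[44:49],P2@[47:49]
[50] read 'c'  n8⇒n9 (fail-walked)
[51] read 'e'  n9⇒n0 (fail-walked)

Result: [[3,0],[12,1],[12,2],[17,0],[24,2],[27,2],[30,0],[38,0],[43,0],[49,1],[49,2]]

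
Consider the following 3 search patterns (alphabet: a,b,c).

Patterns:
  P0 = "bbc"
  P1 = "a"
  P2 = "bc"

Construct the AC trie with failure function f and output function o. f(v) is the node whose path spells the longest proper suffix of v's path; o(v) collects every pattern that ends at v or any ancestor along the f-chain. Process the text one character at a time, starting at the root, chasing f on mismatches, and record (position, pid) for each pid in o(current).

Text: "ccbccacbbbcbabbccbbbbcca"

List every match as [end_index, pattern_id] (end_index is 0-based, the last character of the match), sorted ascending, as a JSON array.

Build automaton:
Trie (insert patterns):
  0='ε' goto a→4 b→1
  1='b' goto b→2 c→5
  2='bb' goto c→3
  3='bbc' goto ·  [P0 ends]
  4='a' goto ·  [P1 ends]
  5='bc' goto ·  [P2 ends]

Failure links (BFS by depth):
  fail(1) 'b': from fail(0)=0 chase 'b': 0 ⇒ 0;  out=∅∪out(0)=∅
  fail(4) 'a': from fail(0)=0 chase 'a': 0 ⇒ 0;  out={1}∪out(0)={1}
  fail(2) 'bb': from fail(1)=0 chase 'b': 0 ⇒ 1;  out=∅∪out(1)=∅
  fail(5) 'bc': from fail(1)=0 chase 'c': 0 ⇒ 0;  out={2}∪out(0)={2}
  fail(3) 'bbc': from fail(2)=1 chase 'c': 1 ⇒ 5;  out={0}∪out(5)={0,2}

Run:
pos 0 'c': at 0
pos 1 'c': at 0
pos 2 'b': at 1
pos 3 'c': at 5  ** P2@[2:3]
pos 4 'c': at 0 (via fail)
pos 5 'a': at 4  ** P1@[5:5]
pos 6 'c': at 0 (via fail)
pos 7 'b': at 1
pos 8 'b': at 2
pos 9 'b': at 2 (via fail)
pos 10 'c': at 3  ** P0@[8:10],P2@[9:10]
pos 11 'b': at 1 (via fail)
pos 12 'a': at 4 (via fail)  ** P1@[12:12]
pos 13 'b': at 1 (via fail)
pos 14 'b': at 2
pos 15 'c': at 3  ** P0@[13:15],P2@[14:15]
pos 16 'c': at 0 (via fail)
pos 17 'b': at 1
pos 18 'b': at 2
pos 19 'b': at 2 (via fail)
pos 20 'b': at 2 (via fail)
pos 21 'c': at 3  ** P0@[19:21],P2@[20:21]
pos 22 'c': at 0 (via fail)
pos 23 'a': at 4  ** P1@[23:23]

All matches (sorted): [[3,2],[5,1],[10,0],[10,2],[12,1],[15,0],[15,2],[21,0],[21,2],[23,1]]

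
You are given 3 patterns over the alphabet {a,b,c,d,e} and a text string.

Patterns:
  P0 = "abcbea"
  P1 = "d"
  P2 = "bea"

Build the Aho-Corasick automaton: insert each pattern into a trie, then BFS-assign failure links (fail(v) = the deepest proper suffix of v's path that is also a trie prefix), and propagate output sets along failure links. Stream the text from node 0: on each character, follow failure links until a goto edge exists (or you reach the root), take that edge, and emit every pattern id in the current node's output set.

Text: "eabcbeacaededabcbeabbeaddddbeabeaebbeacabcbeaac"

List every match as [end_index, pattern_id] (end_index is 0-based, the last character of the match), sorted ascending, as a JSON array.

Construct AC machine:
Trie nodes:
  0='ε' goto a→1 b→8 d→7
  1='a' goto b→2
  2='ab' goto c→3
  3='abc' goto b→4
  4='abcb' goto e→5
  5='abcbe' goto a→6
  6='abcbea' goto ·  [P0 ends]
  7='d' goto ·  [P1 ends]
  8='b' goto e→9
  9='be' goto a→10
  10='bea' goto ·  [P2 ends]

BFS fail/out derivation:
  fail(1) 'a': from fail(0)=0 chase 'a': 0 ⇒ 0;  out=∅∪out(0)=∅
  fail(7) 'd': from fail(0)=0 chase 'd': 0 ⇒ 0;  out={1}∪out(0)={1}
  fail(8) 'b': from fail(0)=0 chase 'b': 0 ⇒ 0;  out=∅∪out(0)=∅
  fail(2) 'ab': from fail(1)=0 chase 'b': 0 ⇒ 8;  out=∅∪out(8)=∅
  fail(9) 'be': from fail(8)=0 chase 'e': 0 ⇒ 0;  out=∅∪out(0)=∅
  fail(3) 'abc': from fail(2)=8 chase 'c': 8→0 ⇒ 0;  out=∅∪out(0)=∅
  fail(10) 'bea': from fail(9)=0 chase 'a': 0 ⇒ 1;  out={2}∪out(1)={2}
  fail(4) 'abcb': from fail(3)=0 chase 'b': 0 ⇒ 8;  out=∅∪out(8)=∅
  fail(5) 'abcbe': from fail(4)=8 chase 'e': 8 ⇒ 9;  out=∅∪out(9)=∅
  fail(6) 'abcbea': from fail(5)=9 chase 'a': 9 ⇒ 10;  out={0}∪out(10)={0,2}

Run:
pos 0 'e': at 0
pos 1 'a': at 1
pos 2 'b': at 2
pos 3 'c': at 3
pos 4 'b': at 4
pos 5 'e': at 5
pos 6 'a': at 6  → match P0@[1:6],P2@[4:6]
pos 7 'c': at 0 (fail-walked)
pos 8 'a': at 1
pos 9 'e': at 0 (fail-walked)
pos 10 'd': at 7  → match P1@[10:10]
pos 11 'e': at 0 (fail-walked)
pos 12 'd': at 7  → match P1@[12:12]
pos 13 'a': at 1 (fail-walked)
pos 14 'b': at 2
pos 15 'c': at 3
pos 16 'b': at 4
pos 17 'e': at 5
pos 18 'a': at 6  → match P0@[13:18],P2@[16:18]
pos 19 'b': at 2 (fail-walked)
pos 20 'b': at 8 (fail-walked)
pos 21 'e': at 9
pos 22 'a': at 10  → match P2@[20:22]
pos 23 'd': at 7 (fail-walked)  → match P1@[23:23]
pos 24 'd': at 7 (fail-walked)  → match P1@[24:24]
pos 25 'd': at 7 (fail-walked)  → match P1@[25:25]
pos 26 'd': at 7 (fail-walked)  → match P1@[26:26]
pos 27 'b': at 8 (fail-walked)
pos 28 'e': at 9
pos 29 'a': at 10  → match P2@[27:29]
pos 30 'b': at 2 (fail-walked)
pos 31 'e': at 9 (fail-walked)
pos 32 'a': at 10  → match P2@[30:32]
pos 33 'e': at 0 (fail-walked)
pos 34 'b': at 8
pos 35 'b': at 8 (fail-walked)
pos 36 'e': at 9
pos 37 'a': at 10  → match P2@[35:37]
pos 38 'c': at 0 (fail-walked)
pos 39 'a': at 1
pos 40 'b': at 2
pos 41 'c': at 3
pos 42 'b': at 4
pos 43 'e': at 5
pos 44 'a': at 6  → match P0@[39:44],P2@[42:44]
pos 45 'a': at 1 (fail-walked)
pos 46 'c': at 0 (fail-walked)

All matches (sorted): [[6,0],[6,2],[10,1],[12,1],[18,0],[18,2],[22,2],[23,1],[24,1],[25,1],[26,1],[29,2],[32,2],[37,2],[44,0],[44,2]]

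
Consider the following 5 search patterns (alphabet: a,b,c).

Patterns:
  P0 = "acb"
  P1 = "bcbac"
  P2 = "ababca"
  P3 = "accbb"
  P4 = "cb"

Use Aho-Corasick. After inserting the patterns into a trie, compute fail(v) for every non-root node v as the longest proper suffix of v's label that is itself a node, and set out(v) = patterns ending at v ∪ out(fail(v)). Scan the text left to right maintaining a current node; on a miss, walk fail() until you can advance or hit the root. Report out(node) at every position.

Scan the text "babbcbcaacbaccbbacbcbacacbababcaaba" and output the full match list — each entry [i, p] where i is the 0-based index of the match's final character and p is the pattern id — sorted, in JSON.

Construct AC machine:
Trie nodes:
  n0 'ε': a→1 b→4 c→17
  n1 'a': b→9 c→2
  n2 'ac': b→3 c→14
  n3 'acb': ·  [P0 ends]
  n4 'b': c→5
  n5 'bc': b→6
  n6 'bcb': a→7
  n7 'bcba': c→8
  n8 'bcbac': ·  [P1 ends]
  n9 'ab': a→10
  n10 'aba': b→11
  n11 'abab': c→12
  n12 'ababc': a→13
  n13 'ababca': ·  [P2 ends]
  n14 'acc': b→15
  n15 'accb': b→16
  n16 'accbb': ·  [P3 ends]
  n17 'c': b→18
  n18 'cb': ·  [P4 ends]

BFS fail/out derivation:
  fail(1) 'a': from fail(0)=0 chase 'a': 0 ⇒ 0;  out=∅∪out(0)=∅
  fail(4) 'b': from fail(0)=0 chase 'b': 0 ⇒ 0;  out=∅∪out(0)=∅
  fail(17) 'c': from fail(0)=0 chase 'c': 0 ⇒ 0;  out=∅∪out(0)=∅
  fail(2) 'ac': from fail(1)=0 chase 'c': 0 ⇒ 17;  out=∅∪out(17)=∅
  fail(5) 'bc': from fail(4)=0 chase 'c': 0 ⇒ 17;  out=∅∪out(17)=∅
  fail(9) 'ab': from fail(1)=0 chase 'b': 0 ⇒ 4;  out=∅∪out(4)=∅
  fail(18) 'cb': from fail(17)=0 chase 'b': 0 ⇒ 4;  out={4}∪out(4)={4}
  fail(3) 'acb': from fail(2)=17 chase 'b': 17 ⇒ 18;  out={0}∪out(18)={0,4}
  fail(6) 'bcb': from fail(5)=17 chase 'b': 17 ⇒ 18;  out=∅∪out(18)={4}
  fail(10) 'aba': from fail(9)=4 chase 'a': 4→0 ⇒ 1;  out=∅∪out(1)=∅
  fail(14) 'acc': from fail(2)=17 chase 'c': 17→0 ⇒ 17;  out=∅∪out(17)=∅
  fail(7) 'bcba': from fail(6)=18 chase 'a': 18→4→0 ⇒ 1;  out=∅∪out(1)=∅
  fail(11) 'abab': from fail(10)=1 chase 'b': 1 ⇒ 9;  out=∅∪out(9)=∅
  fail(15) 'accb': from fail(14)=17 chase 'b': 17 ⇒ 18;  out=∅∪out(18)={4}
  fail(8) 'bcbac': from fail(7)=1 chase 'c': 1 ⇒ 2;  out={1}∪out(2)={1}
  fail(12) 'ababc': from fail(11)=9 chase 'c': 9→4 ⇒ 5;  out=∅∪out(5)=∅
  fail(16) 'accbb': from fail(15)=18 chase 'b': 18→4→0 ⇒ 4;  out={3}∪out(4)={3}
  fail(13) 'ababca': from fail(12)=5 chase 'a': 5→17→0 ⇒ 1;  out={2}∪out(1)={2}

Run:
[0] read 'b'  n0⇒n4
[1] read 'a'  n4⇒n1 (via fail)
[2] read 'b'  n1⇒n9
[3] read 'b'  n9⇒n4 (via fail)
[4] read 'c'  n4⇒n5
[5] read 'b'  n5⇒n6  → match P4@[4:5]
[6] read 'c'  n6⇒n5 (via fail)
[7] read 'a'  n5⇒n1 (via fail)
[8] read 'a'  n1⇒n1 (via fail)
[9] read 'c'  n1⇒n2
[10] read 'b'  n2⇒n3  → match P0@[8:10],P4@[9:10]
[11] read 'a'  n3⇒n1 (via fail)
[12] read 'c'  n1⇒n2
[13] read 'c'  n2⇒n14
[14] read 'b'  n14⇒n15  → match P4@[13:14]
[15] read 'b'  n15⇒n16  → match P3@[11:15]
[16] read 'a'  n16⇒n1 (via fail)
[17] read 'c'  n1⇒n2
[18] read 'b'  n2⇒n3  → match P0@[16:18],P4@[17:18]
[19] read 'c'  n3⇒n5 (via fail)
[20] read 'b'  n5⇒n6  → match P4@[19:20]
[21] read 'a'  n6⇒n7
[22] read 'c'  n7⇒n8  → match P1@[18:22]
[23] read 'a'  n8⇒n1 (via fail)
[24] read 'c'  n1⇒n2
[25] read 'b'  n2⇒n3  → match P0@[23:25],P4@[24:25]
[26] read 'a'  n3⇒n1 (via fail)
[27] read 'b'  n1⇒n9
[28] read 'a'  n9⇒n10
[29] read 'b'  n10⇒n11
[30] read 'c'  n11⇒n12
[31] read 'a'  n12⇒n13  → match P2@[26:31]
[32] read 'a'  n13⇒n1 (via fail)
[33] read 'b'  n1⇒n9
[34] read 'a'  n9⇒n10

Matches: [[5,4],[10,0],[10,4],[14,4],[15,3],[18,0],[18,4],[20,4],[22,1],[25,0],[25,4],[31,2]]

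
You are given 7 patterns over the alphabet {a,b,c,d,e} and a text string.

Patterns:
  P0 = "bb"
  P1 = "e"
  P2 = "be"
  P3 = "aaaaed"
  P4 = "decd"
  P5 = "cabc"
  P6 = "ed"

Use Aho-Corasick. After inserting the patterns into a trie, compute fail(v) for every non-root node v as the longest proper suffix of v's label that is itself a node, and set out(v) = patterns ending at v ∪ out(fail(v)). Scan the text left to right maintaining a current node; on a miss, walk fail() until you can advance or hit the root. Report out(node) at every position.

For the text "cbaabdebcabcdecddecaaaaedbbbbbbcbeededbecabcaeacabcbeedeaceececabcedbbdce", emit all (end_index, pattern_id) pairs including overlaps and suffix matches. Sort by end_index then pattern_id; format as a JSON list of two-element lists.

Construct AC machine:
Trie (insert patterns):
  n0 'ε': a→5 b→1 c→15 d→11 e→3
  n1 'b': b→2 e→4
  n2 'bb': ·  [P0 ends]
  n3 'e': d→19  [P1 ends]
  n4 'be': ·  [P2 ends]
  n5 'a': a→6
  n6 'aa': a→7
  n7 'aaa': a→8
  n8 'aaaa': e→9
  n9 'aaaae': d→10
  n10 'aaaaed': ·  [P3 ends]
  n11 'd': e→12
  n12 'de': c→13
  n13 'dec': d→14
  n14 'decd': ·  [P4 ends]
  n15 'c': a→16
  n16 'ca': b→17
  n17 'cab': c→18
  n18 'cabc': ·  [P5 ends]
  n19 'ed': ·  [P6 ends]

Failure links (BFS by depth):
  fail(1) 'b': from fail(0)=0 chase 'b': 0 ⇒ 0;  out=∅∪out(0)=∅
  fail(3) 'e': from fail(0)=0 chase 'e': 0 ⇒ 0;  out={1}∪out(0)={1}
  fail(5) 'a': from fail(0)=0 chase 'a': 0 ⇒ 0;  out=∅∪out(0)=∅
  fail(11) 'd': from fail(0)=0 chase 'd': 0 ⇒ 0;  out=∅∪out(0)=∅
  fail(15) 'c': from fail(0)=0 chase 'c': 0 ⇒ 0;  out=∅∪out(0)=∅
  fail(2) 'bb': from fail(1)=0 chase 'b': 0 ⇒ 1;  out={0}∪out(1)={0}
  fail(4) 'be': from fail(1)=0 chase 'e': 0 ⇒ 3;  out={2}∪out(3)={1,2}
  fail(6) 'aa': from fail(5)=0 chase 'a': 0 ⇒ 5;  out=∅∪out(5)=∅
  fail(12) 'de': from fail(11)=0 chase 'e': 0 ⇒ 3;  out=∅∪out(3)={1}
  fail(16) 'ca': from fail(15)=0 chase 'a': 0 ⇒ 5;  out=∅∪out(5)=∅
  fail(19) 'ed': from fail(3)=0 chase 'd': 0 ⇒ 11;  out={6}∪out(11)={6}
  fail(7) 'aaa': from fail(6)=5 chase 'a': 5 ⇒ 6;  out=∅∪out(6)=∅
  fail(13) 'dec': from fail(12)=3 chase 'c': 3→0 ⇒ 15;  out=∅∪out(15)=∅
  fail(17) 'cab': from fail(16)=5 chase 'b': 5→0 ⇒ 1;  out=∅∪out(1)=∅
  fail(8) 'aaaa': from fail(7)=6 chase 'a': 6 ⇒ 7;  out=∅∪out(7)=∅
  fail(14) 'decd': from fail(13)=15 chase 'd': 15→0 ⇒ 11;  out={4}∪out(11)={4}
  fail(18) 'cabc': from fail(17)=1 chase 'c': 1→0 ⇒ 15;  out={5}∪out(15)={5}
  fail(9) 'aaaae': from fail(8)=7 chase 'e': 7→6→5→0 ⇒ 3;  out=∅∪out(3)={1}
  fail(10) 'aaaaed': from fail(9)=3 chase 'd': 3 ⇒ 19;  out={3}∪out(19)={3,6}

Scan:
pos 0 'c': at 15
pos 1 'b': at 1 ·f
pos 2 'a': at 5 ·f
pos 3 'a': at 6
pos 4 'b': at 1 ·f
pos 5 'd': at 11 ·f
pos 6 'e': at 12  emit P1@[6:6]
pos 7 'b': at 1 ·f
pos 8 'c': at 15 ·f
pos 9 'a': at 16
pos 10 'b': at 17
pos 11 'c': at 18  emit P5@[8:11]
pos 12 'd': at 11 ·f
pos 13 'e': at 12  emit P1@[13:13]
pos 14 'c': at 13
pos 15 'd': at 14  emit P4@[12:15]
pos 16 'd': at 11 ·f
pos 17 'e': at 12  emit P1@[17:17]
pos 18 'c': at 13
pos 19 'a': at 16 ·f
pos 20 'a': at 6 ·f
pos 21 'a': at 7
pos 22 'a': at 8
pos 23 'e': at 9  emit P1@[23:23]
pos 24 'd': at 10  emit P3@[19:24],P6@[23:24]
pos 25 'b': at 1 ·f
pos 26 'b': at 2  emit P0@[25:26]
pos 27 'b': at 2 ·f  emit P0@[26:27]
pos 28 'b': at 2 ·f  emit P0@[27:28]
pos 29 'b': at 2 ·f  emit P0@[28:29]
pos 30 'b': at 2 ·f  emit P0@[29:30]
pos 31 'c': at 15 ·f
pos 32 'b': at 1 ·f
pos 33 'e': at 4  emit P1@[33:33],P2@[32:33]
pos 34 'e': at 3 ·f  emit P1@[34:34]
pos 35 'd': at 19  emit P6@[34:35]
pos 36 'e': at 12 ·f  emit P1@[36:36]
pos 37 'd': at 19 ·f  emit P6@[36:37]
pos 38 'b': at 1 ·f
pos 39 'e': at 4  emit P1@[39:39],P2@[38:39]
pos 40 'c': at 15 ·f
pos 41 'a': at 16
pos 42 'b': at 17
pos 43 'c': at 18  emit P5@[40:43]
pos 44 'a': at 16 ·f
pos 45 'e': at 3 ·f  emit P1@[45:45]
pos 46 'a': at 5 ·f
pos 47 'c': at 15 ·f
pos 48 'a': at 16
pos 49 'b': at 17
pos 50 'c': at 18  emit P5@[47:50]
pos 51 'b': at 1 ·f
pos 52 'e': at 4  emit P1@[52:52],P2@[51:52]
pos 53 'e': at 3 ·f  emit P1@[53:53]
pos 54 'd': at 19  emit P6@[53:54]
pos 55 'e': at 12 ·f  emit P1@[55:55]
pos 56 'a': at 5 ·f
pos 57 'c': at 15 ·f
pos 58 'e': at 3 ·f  emit P1@[58:58]
pos 59 'e': at 3 ·f  emit P1@[59:59]
pos 60 'c': at 15 ·f
pos 61 'e': at 3 ·f  emit P1@[61:61]
pos 62 'c': at 15 ·f
pos 63 'a': at 16
pos 64 'b': at 17
pos 65 'c': at 18  emit P5@[62:65]
pos 66 'e': at 3 ·f  emit P1@[66:66]
pos 67 'd': at 19  emit P6@[66:67]
pos 68 'b': at 1 ·f
pos 69 'b': at 2  emit P0@[68:69]
pos 70 'd': at 11 ·f
pos 71 'c': at 15 ·f
pos 72 'e': at 3 ·f  emit P1@[72:72]

All matches (sorted): [[6,1],[11,5],[13,1],[15,4],[17,1],[23,1],[24,3],[24,6],[26,0],[27,0],[28,0],[29,0],[30,0],[33,1],[33,2],[34,1],[35,6],[36,1],[37,6],[39,1],[39,2],[43,5],[45,1],[50,5],[52,1],[52,2],[53,1],[54,6],[55,1],[58,1],[59,1],[61,1],[65,5],[66,1],[67,6],[69,0],[72,1]]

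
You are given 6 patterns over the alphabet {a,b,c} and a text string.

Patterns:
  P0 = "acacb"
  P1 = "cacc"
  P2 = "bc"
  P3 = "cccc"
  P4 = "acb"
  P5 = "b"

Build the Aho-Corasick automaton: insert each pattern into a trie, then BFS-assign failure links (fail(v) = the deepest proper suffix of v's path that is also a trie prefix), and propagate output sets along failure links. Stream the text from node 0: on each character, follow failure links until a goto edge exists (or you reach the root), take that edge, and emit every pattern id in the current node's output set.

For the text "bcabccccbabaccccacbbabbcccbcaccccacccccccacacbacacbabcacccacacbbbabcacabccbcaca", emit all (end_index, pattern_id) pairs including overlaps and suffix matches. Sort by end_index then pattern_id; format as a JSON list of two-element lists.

Build:
Trie (insert patterns):
  0='ε' goto a→1 b→10 c→6
  1='a' goto c→2
  2='ac' goto a→3 b→15
  3='aca' goto c→4
  4='acac' goto b→5
  5='acacb' goto ·  [P0 ends]
  6='c' goto a→7 c→12
  7='ca' goto c→8
  8='cac' goto c→9
  9='cacc' goto ·  [P1 ends]
  10='b' goto c→11  [P5 ends]
  11='bc' goto ·  [P2 ends]
  12='cc' goto c→13
  13='ccc' goto c→14
  14='cccc' goto ·  [P3 ends]
  15='acb' goto ·  [P4 ends]

Failure links (BFS by depth):
  n1('a'): parent n0 fail=0; on 'a' 0 → fail=0;  out ∅∪∅=∅
  n6('c'): parent n0 fail=0; on 'c' 0 → fail=0;  out ∅∪∅=∅
  n10('b'): parent n0 fail=0; on 'b' 0 → fail=0;  out {5}∪∅={5}
  n2('ac'): parent n1 fail=0; on 'c' 0 → fail=6;  out ∅∪∅=∅
  n7('ca'): parent n6 fail=0; on 'a' 0 → fail=1;  out ∅∪∅=∅
  n11('bc'): parent n10 fail=0; on 'c' 0 → fail=6;  out {2}∪∅={2}
  n12('cc'): parent n6 fail=0; on 'c' 0 → fail=6;  out ∅∪∅=∅
  n3('aca'): parent n2 fail=6; on 'a' 6 → fail=7;  out ∅∪∅=∅
  n8('cac'): parent n7 fail=1; on 'c' 1 → fail=2;  out ∅∪∅=∅
  n13('ccc'): parent n12 fail=6; on 'c' 6 → fail=12;  out ∅∪∅=∅
  n15('acb'): parent n2 fail=6; on 'b' 6→0 → fail=10;  out {4}∪{5}={4,5}
  n4('acac'): parent n3 fail=7; on 'c' 7 → fail=8;  out ∅∪∅=∅
  n9('cacc'): parent n8 fail=2; on 'c' 2→6 → fail=12;  out {1}∪∅={1}
  n14('cccc'): parent n13 fail=12; on 'c' 12 → fail=13;  out {3}∪∅={3}
  n5('acacb'): parent n4 fail=8; on 'b' 8→2 → fail=15;  out {0}∪{4,5}={0,4,5}

Text stream:
[0] read 'b'  n0⇒n10  ** P5@[0:0]
[1] read 'c'  n10⇒n11  ** P2@[0:1]
[2] read 'a'  n11⇒n7 (fail-walked)
[3] read 'b'  n7⇒n10 (fail-walked)  ** P5@[3:3]
[4] read 'c'  n10⇒n11  ** P2@[3:4]
[5] read 'c'  n11⇒n12 (fail-walked)
[6] read 'c'  n12⇒n13
[7] read 'c'  n13⇒n14  ** P3@[4:7]
[8] read 'b'  n14⇒n10 (fail-walked)  ** P5@[8:8]
[9] read 'a'  n10⇒n1 (fail-walked)
[10] read 'b'  n1⇒n10 (fail-walked)  ** P5@[10:10]
[11] read 'a'  n10⇒n1 (fail-walked)
[12] read 'c'  n1⇒n2
[13] read 'c'  n2⇒n12 (fail-walked)
[14] read 'c'  n12⇒n13
[15] read 'c'  n13⇒n14  ** P3@[12:15]
[16] read 'a'  n14⇒n7 (fail-walked)
[17] read 'c'  n7⇒n8
[18] read 'b'  n8⇒n15 (fail-walked)  ** P4@[16:18],P5@[18:18]
[19] read 'b'  n15⇒n10 (fail-walked)  ** P5@[19:19]
[20] read 'a'  n10⇒n1 (fail-walked)
[21] read 'b'  n1⇒n10 (fail-walked)  ** P5@[21:21]
[22] read 'b'  n10⇒n10 (fail-walked)  ** P5@[22:22]
[23] read 'c'  n10⇒n11  ** P2@[22:23]
[24] read 'c'  n11⇒n12 (fail-walked)
[25] read 'c'  n12⇒n13
[26] read 'b'  n13⇒n10 (fail-walked)  ** P5@[26:26]
[27] read 'c'  n10⇒n11  ** P2@[26:27]
[28] read 'a'  n11⇒n7 (fail-walked)
[29] read 'c'  n7⇒n8
[30] read 'c'  n8⇒n9  ** P1@[27:30]
[31] read 'c'  n9⇒n13 (fail-walked)
[32] read 'c'  n13⇒n14  ** P3@[29:32]
[33] read 'a'  n14⇒n7 (fail-walked)
[34] read 'c'  n7⇒n8
[35] read 'c'  n8⇒n9  ** P1@[32:35]
[36] read 'c'  n9⇒n13 (fail-walked)
[37] read 'c'  n13⇒n14  ** P3@[34:37]
[38] read 'c'  n14⇒n14 (fail-walked)  ** P3@[35:38]
[39] read 'c'  n14⇒n14 (fail-walked)  ** P3@[36:39]
[40] read 'c'  n14⇒n14 (fail-walked)  ** P3@[37:40]
[41] read 'a'  n14⇒n7 (fail-walked)
[42] read 'c'  n7⇒n8
[43] read 'a'  n8⇒n3 (fail-walked)
[44] read 'c'  n3⇒n4
[45] read 'b'  n4⇒n5  ** P0@[41:45],P4@[43:45],P5@[45:45]
[46] read 'a'  n5⇒n1 (fail-walked)
[47] read 'c'  n1⇒n2
[48] read 'a'  n2⇒n3
[49] read 'c'  n3⇒n4
[50] read 'b'  n4⇒n5  ** P0@[46:50],P4@[48:50],P5@[50:50]
[51] read 'a'  n5⇒n1 (fail-walked)
[52] read 'b'  n1⇒n10 (fail-walked)  ** P5@[52:52]
[53] read 'c'  n10⇒n11  ** P2@[52:53]
[54] read 'a'  n11⇒n7 (fail-walked)
[55] read 'c'  n7⇒n8
[56] read 'c'  n8⇒n9  ** P1@[53:56]
[57] read 'c'  n9⇒n13 (fail-walked)
[58] read 'a'  n13⇒n7 (fail-walked)
[59] read 'c'  n7⇒n8
[60] read 'a'  n8⇒n3 (fail-walked)
[61] read 'c'  n3⇒n4
[62] read 'b'  n4⇒n5  ** P0@[58:62],P4@[60:62],P5@[62:62]
[63] read 'b'  n5⇒n10 (fail-walked)  ** P5@[63:63]
[64] read 'b'  n10⇒n10 (fail-walked)  ** P5@[64:64]
[65] read 'a'  n10⇒n1 (fail-walked)
[66] read 'b'  n1⇒n10 (fail-walked)  ** P5@[66:66]
[67] read 'c'  n10⇒n11  ** P2@[66:67]
[68] read 'a'  n11⇒n7 (fail-walked)
[69] read 'c'  n7⇒n8
[70] read 'a'  n8⇒n3 (fail-walked)
[71] read 'b'  n3⇒n10 (fail-walked)  ** P5@[71:71]
[72] read 'c'  n10⇒n11  ** P2@[71:72]
[73] read 'c'  n11⇒n12 (fail-walked)
[74] read 'b'  n12⇒n10 (fail-walked)  ** P5@[74:74]
[75] read 'c'  n10⇒n11  ** P2@[74:75]
[76] read 'a'  n11⇒n7 (fail-walked)
[77] read 'c'  n7⇒n8
[78] read 'a'  n8⇒n3 (fail-walked)

Matches: [[0,5],[1,2],[3,5],[4,2],[7,3],[8,5],[10,5],[15,3],[18,4],[18,5],[19,5],[21,5],[22,5],[23,2],[26,5],[27,2],[30,1],[32,3],[35,1],[37,3],[38,3],[39,3],[40,3],[45,0],[45,4],[45,5],[50,0],[50,4],[50,5],[52,5],[53,2],[56,1],[62,0],[62,4],[62,5],[63,5],[64,5],[66,5],[67,2],[71,5],[72,2],[74,5],[75,2]]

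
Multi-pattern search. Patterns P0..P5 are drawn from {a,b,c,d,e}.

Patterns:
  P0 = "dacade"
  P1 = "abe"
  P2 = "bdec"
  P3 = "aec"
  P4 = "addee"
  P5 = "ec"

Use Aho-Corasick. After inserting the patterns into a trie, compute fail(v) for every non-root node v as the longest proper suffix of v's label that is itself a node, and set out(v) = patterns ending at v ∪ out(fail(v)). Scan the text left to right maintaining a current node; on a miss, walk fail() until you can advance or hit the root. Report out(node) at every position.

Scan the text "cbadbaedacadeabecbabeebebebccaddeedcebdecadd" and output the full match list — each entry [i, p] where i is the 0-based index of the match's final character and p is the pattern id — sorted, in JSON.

Construct AC machine:
Trie nodes:
  0='ε' goto a→7 b→10 d→1 e→20
  1='d' goto a→2
  2='da' goto c→3
  3='dac' goto a→4
  4='daca' goto d→5
  5='dacad' goto e→6
  6='dacade' goto ·  ←P0
  7='a' goto b→8 d→16 e→14
  8='ab' goto e→9
  9='abe' goto ·  ←P1
  10='b' goto d→11
  11='bd' goto e→12
  12='bde' goto c→13
  13='bdec' goto ·  ←P2
  14='ae' goto c→15
  15='aec' goto ·  ←P3
  16='ad' goto d→17
  17='add' goto e→18
  18='adde' goto e→19
  19='addee' goto ·  ←P4
  20='e' goto c→21
  21='ec' goto ·  ←P5

Failure links (BFS by depth):
  fail(1) 'd': from fail(0)=0 chase 'd': 0 ⇒ 0;  out=∅∪out(0)=∅
  fail(7) 'a': from fail(0)=0 chase 'a': 0 ⇒ 0;  out=∅∪out(0)=∅
  fail(10) 'b': from fail(0)=0 chase 'b': 0 ⇒ 0;  out=∅∪out(0)=∅
  fail(20) 'e': from fail(0)=0 chase 'e': 0 ⇒ 0;  out=∅∪out(0)=∅
  fail(2) 'da': from fail(1)=0 chase 'a': 0 ⇒ 7;  out=∅∪out(7)=∅
  fail(8) 'ab': from fail(7)=0 chase 'b': 0 ⇒ 10;  out=∅∪out(10)=∅
  fail(11) 'bd': from fail(10)=0 chase 'd': 0 ⇒ 1;  out=∅∪out(1)=∅
  fail(14) 'ae': from fail(7)=0 chase 'e': 0 ⇒ 20;  out=∅∪out(20)=∅
  fail(16) 'ad': from fail(7)=0 chase 'd': 0 ⇒ 1;  out=∅∪out(1)=∅
  fail(21) 'ec': from fail(20)=0 chase 'c': 0 ⇒ 0;  out={5}∪out(0)={5}
  fail(3) 'dac': from fail(2)=7 chase 'c': 7→0 ⇒ 0;  out=∅∪out(0)=∅
  fail(9) 'abe': from fail(8)=10 chase 'e': 10→0 ⇒ 20;  out={1}∪out(20)={1}
  fail(12) 'bde': from fail(11)=1 chase 'e': 1→0 ⇒ 20;  out=∅∪out(20)=∅
  fail(15) 'aec': from fail(14)=20 chase 'c': 20 ⇒ 21;  out={3}∪out(21)={3,5}
  fail(17) 'add': from fail(16)=1 chase 'd': 1→0 ⇒ 1;  out=∅∪out(1)=∅
  fail(4) 'daca': from fail(3)=0 chase 'a': 0 ⇒ 7;  out=∅∪out(7)=∅
  fail(13) 'bdec': from fail(12)=20 chase 'c': 20 ⇒ 21;  out={2}∪out(21)={2,5}
  fail(18) 'adde': from fail(17)=1 chase 'e': 1→0 ⇒ 20;  out=∅∪out(20)=∅
  fail(5) 'dacad': from fail(4)=7 chase 'd': 7 ⇒ 16;  out=∅∪out(16)=∅
  fail(19) 'addee': from fail(18)=20 chase 'e': 20→0 ⇒ 20;  out={4}∪out(20)={4}
  fail(6) 'dacade': from fail(5)=16 chase 'e': 16→1→0 ⇒ 20;  out={0}∪out(20)={0}

Scan:
i=0 'c': node 0→0
i=1 'b': node 0→10
i=2 'a': node 10→7 (via fail)
i=3 'd': node 7→16
i=4 'b': node 16→10 (via fail)
i=5 'a': node 10→7 (via fail)
i=6 'e': node 7→14
i=7 'd': node 14→1 (via fail)
i=8 'a': node 1→2
i=9 'c': node 2→3
i=10 'a': node 3→4
i=11 'd': node 4→5
i=12 'e': node 5→6  → match P0@[7:12]
i=13 'a': node 6→7 (via fail)
i=14 'b': node 7→8
i=15 'e': node 8→9  → match P1@[13:15]
i=16 'c': node 9→21 (via fail)  → match P5@[15:16]
i=17 'b': node 21→10 (via fail)
i=18 'a': node 10→7 (via fail)
i=19 'b': node 7→8
i=20 'e': node 8→9  → match P1@[18:20]
i=21 'e': node 9→20 (via fail)
i=22 'b': node 20→10 (via fail)
i=23 'e': node 10→20 (via fail)
i=24 'b': node 20→10 (via fail)
i=25 'e': node 10→20 (via fail)
i=26 'b': node 20→10 (via fail)
i=27 'c': node 10→0 (via fail)
i=28 'c': node 0→0
i=29 'a': node 0→7
i=30 'd': node 7→16
i=31 'd': node 16→17
i=32 'e': node 17→18
i=33 'e': node 18→19  → match P4@[29:33]
i=34 'd': node 19→1 (via fail)
i=35 'c': node 1→0 (via fail)
i=36 'e': node 0→20
i=37 'b': node 20→10 (via fail)
i=38 'd': node 10→11
i=39 'e': node 11→12
i=40 'c': node 12→13  → match P2@[37:40],P5@[39:40]
i=41 'a': node 13→7 (via fail)
i=42 'd': node 7→16
i=43 'd': node 16→17

Result: [[12,0],[15,1],[16,5],[20,1],[33,4],[40,2],[40,5]]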